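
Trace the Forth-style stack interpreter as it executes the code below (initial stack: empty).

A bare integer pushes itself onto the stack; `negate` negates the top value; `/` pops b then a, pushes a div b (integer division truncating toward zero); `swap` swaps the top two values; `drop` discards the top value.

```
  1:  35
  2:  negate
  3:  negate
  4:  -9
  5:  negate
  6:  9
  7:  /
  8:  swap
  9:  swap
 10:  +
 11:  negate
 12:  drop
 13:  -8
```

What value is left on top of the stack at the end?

35     → [35]
negate → [-35]
negate → [35]
-9     → [35, -9]
negate → [35, 9]
9      → [35, 9, 9]
/      → [35, 1]
swap   → [1, 35]
swap   → [35, 1]
+      → [36]
negate → [-36]
drop   → []
-8     → [-8]

-8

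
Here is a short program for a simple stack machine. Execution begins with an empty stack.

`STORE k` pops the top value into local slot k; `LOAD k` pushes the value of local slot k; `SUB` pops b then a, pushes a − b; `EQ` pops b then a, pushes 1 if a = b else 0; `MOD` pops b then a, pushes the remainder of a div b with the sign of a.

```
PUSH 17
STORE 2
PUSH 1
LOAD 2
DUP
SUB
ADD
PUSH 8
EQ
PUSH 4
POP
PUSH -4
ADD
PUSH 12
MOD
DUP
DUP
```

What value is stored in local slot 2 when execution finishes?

17

PUSH 17 -> [17]
STORE 2 -> []
PUSH 1  -> [1]
LOAD 2  -> [1, 17]
DUP     -> [1, 17, 17]
SUB     -> [1, 0]
ADD     -> [1]
PUSH 8  -> [1, 8]
EQ      -> [0]
PUSH 4  -> [0, 4]
POP     -> [0]
PUSH -4 -> [0, -4]
ADD     -> [-4]
PUSH 12 -> [-4, 12]
MOD     -> [-4]
DUP     -> [-4, -4]
DUP     -> [-4, -4, -4]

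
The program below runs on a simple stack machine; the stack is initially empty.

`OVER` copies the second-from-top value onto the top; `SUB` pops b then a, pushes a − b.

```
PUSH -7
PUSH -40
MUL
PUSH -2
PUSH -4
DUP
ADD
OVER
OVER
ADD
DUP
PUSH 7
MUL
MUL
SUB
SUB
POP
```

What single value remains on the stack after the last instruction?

280

PUSH -7  -> -7
PUSH -40 -> -7 -40
MUL      -> 280
PUSH -2  -> 280 -2
PUSH -4  -> 280 -2 -4
DUP      -> 280 -2 -4 -4
ADD      -> 280 -2 -8
OVER     -> 280 -2 -8 -2
OVER     -> 280 -2 -8 -2 -8
ADD      -> 280 -2 -8 -10
DUP      -> 280 -2 -8 -10 -10
PUSH 7   -> 280 -2 -8 -10 -10 7
MUL      -> 280 -2 -8 -10 -70
MUL      -> 280 -2 -8 700
SUB      -> 280 -2 -708
SUB      -> 280 706
POP      -> 280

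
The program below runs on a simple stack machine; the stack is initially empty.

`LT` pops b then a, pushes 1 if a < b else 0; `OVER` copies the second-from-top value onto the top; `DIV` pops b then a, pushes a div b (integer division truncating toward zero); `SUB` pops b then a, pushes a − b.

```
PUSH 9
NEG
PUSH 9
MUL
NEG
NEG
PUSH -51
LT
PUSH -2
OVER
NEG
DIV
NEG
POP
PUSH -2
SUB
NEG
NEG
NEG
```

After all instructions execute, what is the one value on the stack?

PUSH 9    9
NEG       -9
PUSH 9    -9 9
MUL       -81
NEG       81
NEG       -81
PUSH -51  -81 -51
LT        1
PUSH -2   1 -2
OVER      1 -2 1
NEG       1 -2 -1
DIV       1 2
NEG       1 -2
POP       1
PUSH -2   1 -2
SUB       3
NEG       -3
NEG       3
NEG       -3

-3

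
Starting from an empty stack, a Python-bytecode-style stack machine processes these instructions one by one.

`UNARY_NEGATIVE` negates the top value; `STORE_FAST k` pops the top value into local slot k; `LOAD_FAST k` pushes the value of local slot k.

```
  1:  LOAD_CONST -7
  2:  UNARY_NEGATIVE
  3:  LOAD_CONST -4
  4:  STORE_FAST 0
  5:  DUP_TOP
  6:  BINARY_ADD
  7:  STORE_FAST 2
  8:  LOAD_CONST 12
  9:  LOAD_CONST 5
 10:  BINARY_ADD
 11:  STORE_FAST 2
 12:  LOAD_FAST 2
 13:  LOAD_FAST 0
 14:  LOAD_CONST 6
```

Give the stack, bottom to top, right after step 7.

LOAD_CONST -7   -7
UNARY_NEGATIVE  7
LOAD_CONST -4   7 -4
STORE_FAST 0    7
DUP_TOP         7 7
BINARY_ADD      14
STORE_FAST 2    (empty)

[]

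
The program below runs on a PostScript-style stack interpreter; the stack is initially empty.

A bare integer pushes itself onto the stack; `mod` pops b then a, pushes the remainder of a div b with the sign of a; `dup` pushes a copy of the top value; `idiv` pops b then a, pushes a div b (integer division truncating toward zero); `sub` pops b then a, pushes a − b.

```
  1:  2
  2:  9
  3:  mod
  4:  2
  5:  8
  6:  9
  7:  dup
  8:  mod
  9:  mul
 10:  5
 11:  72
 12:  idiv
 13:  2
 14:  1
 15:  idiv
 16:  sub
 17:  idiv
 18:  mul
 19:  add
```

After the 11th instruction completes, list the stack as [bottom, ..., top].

[2, 2, 0, 5, 72]

2   → 2
9   → 2 9
mod → 2
2   → 2 2
8   → 2 2 8
9   → 2 2 8 9
dup → 2 2 8 9 9
mod → 2 2 8 0
mul → 2 2 0
5   → 2 2 0 5
72  → 2 2 0 5 72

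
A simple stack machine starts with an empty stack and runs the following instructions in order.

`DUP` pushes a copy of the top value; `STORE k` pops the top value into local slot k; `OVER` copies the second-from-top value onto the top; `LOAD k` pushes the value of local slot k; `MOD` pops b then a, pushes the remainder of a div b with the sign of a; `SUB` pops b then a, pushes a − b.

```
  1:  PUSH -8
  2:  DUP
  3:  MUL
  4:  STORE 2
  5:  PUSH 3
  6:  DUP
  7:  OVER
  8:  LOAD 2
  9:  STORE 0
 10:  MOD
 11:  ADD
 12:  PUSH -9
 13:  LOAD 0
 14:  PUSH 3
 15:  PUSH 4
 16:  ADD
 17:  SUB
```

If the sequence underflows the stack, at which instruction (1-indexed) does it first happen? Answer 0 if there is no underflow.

PUSH -8  [-8]
DUP      [-8, -8]
MUL      [64]
STORE 2  []
PUSH 3   [3]
DUP      [3, 3]
OVER     [3, 3, 3]
LOAD 2   [3, 3, 3, 64]
STORE 0  [3, 3, 3]
MOD      [3, 0]
ADD      [3]
PUSH -9  [3, -9]
LOAD 0   [3, -9, 64]
PUSH 3   [3, -9, 64, 3]
PUSH 4   [3, -9, 64, 3, 4]
ADD      [3, -9, 64, 7]
SUB      [3, -9, 57]

0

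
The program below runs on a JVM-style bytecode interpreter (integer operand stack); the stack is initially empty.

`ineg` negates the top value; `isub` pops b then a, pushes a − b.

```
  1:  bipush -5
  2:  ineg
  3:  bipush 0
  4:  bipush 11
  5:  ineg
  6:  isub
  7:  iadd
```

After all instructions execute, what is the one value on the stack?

bipush -5 → [-5]
ineg      → [5]
bipush 0  → [5, 0]
bipush 11 → [5, 0, 11]
ineg      → [5, 0, -11]
isub      → [5, 11]
iadd      → [16]

16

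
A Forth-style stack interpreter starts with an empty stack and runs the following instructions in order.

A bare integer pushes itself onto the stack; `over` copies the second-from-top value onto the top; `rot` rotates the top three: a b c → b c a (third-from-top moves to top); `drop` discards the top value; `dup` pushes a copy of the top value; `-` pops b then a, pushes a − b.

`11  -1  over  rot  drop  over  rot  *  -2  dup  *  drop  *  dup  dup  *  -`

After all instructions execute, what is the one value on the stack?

-110

11    [11]
-1    [11, -1]
over  [11, -1, 11]
rot   [-1, 11, 11]
drop  [-1, 11]
over  [-1, 11, -1]
rot   [11, -1, -1]
*     [11, 1]
-2    [11, 1, -2]
dup   [11, 1, -2, -2]
*     [11, 1, 4]
drop  [11, 1]
*     [11]
dup   [11, 11]
dup   [11, 11, 11]
*     [11, 121]
-     [-110]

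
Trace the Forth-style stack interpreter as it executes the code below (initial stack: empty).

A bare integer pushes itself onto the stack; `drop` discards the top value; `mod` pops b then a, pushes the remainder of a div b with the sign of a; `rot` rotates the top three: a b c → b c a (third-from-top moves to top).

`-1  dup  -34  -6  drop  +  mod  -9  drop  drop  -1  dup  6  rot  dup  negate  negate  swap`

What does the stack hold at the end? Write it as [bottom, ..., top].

-1     -> [-1]
dup    -> [-1, -1]
-34    -> [-1, -1, -34]
-6     -> [-1, -1, -34, -6]
drop   -> [-1, -1, -34]
+      -> [-1, -35]
mod    -> [-1]
-9     -> [-1, -9]
drop   -> [-1]
drop   -> []
-1     -> [-1]
dup    -> [-1, -1]
6      -> [-1, -1, 6]
rot    -> [-1, 6, -1]
dup    -> [-1, 6, -1, -1]
negate -> [-1, 6, -1, 1]
negate -> [-1, 6, -1, -1]
swap   -> [-1, 6, -1, -1]

[-1, 6, -1, -1]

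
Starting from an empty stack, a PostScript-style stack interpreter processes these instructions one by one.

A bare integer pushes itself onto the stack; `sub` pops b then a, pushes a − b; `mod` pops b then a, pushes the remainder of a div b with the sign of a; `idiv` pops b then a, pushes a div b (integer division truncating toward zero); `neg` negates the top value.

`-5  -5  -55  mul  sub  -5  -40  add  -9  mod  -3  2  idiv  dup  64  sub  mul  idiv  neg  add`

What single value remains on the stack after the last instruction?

-5   : -5
-5   : -5 -5
-55  : -5 -5 -55
mul  : -5 275
sub  : -280
-5   : -280 -5
-40  : -280 -5 -40
add  : -280 -45
-9   : -280 -45 -9
mod  : -280 0
-3   : -280 0 -3
2    : -280 0 -3 2
idiv : -280 0 -1
dup  : -280 0 -1 -1
64   : -280 0 -1 -1 64
sub  : -280 0 -1 -65
mul  : -280 0 65
idiv : -280 0
neg  : -280 0
add  : -280

-280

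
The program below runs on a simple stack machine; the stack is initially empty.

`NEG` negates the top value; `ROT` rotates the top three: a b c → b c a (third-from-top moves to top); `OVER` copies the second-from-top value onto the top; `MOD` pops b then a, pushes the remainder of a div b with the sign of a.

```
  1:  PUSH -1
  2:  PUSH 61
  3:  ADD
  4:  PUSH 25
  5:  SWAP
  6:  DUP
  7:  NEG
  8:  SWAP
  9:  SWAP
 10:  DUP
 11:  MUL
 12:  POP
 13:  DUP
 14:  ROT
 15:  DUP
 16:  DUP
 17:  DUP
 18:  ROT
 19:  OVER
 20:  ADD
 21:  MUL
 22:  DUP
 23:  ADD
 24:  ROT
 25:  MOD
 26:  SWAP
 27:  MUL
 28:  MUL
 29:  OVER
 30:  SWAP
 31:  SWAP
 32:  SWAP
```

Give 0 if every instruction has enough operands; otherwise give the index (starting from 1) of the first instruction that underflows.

0

PUSH -1 -> -1
PUSH 61 -> -1 61
ADD     -> 60
PUSH 25 -> 60 25
SWAP    -> 25 60
DUP     -> 25 60 60
NEG     -> 25 60 -60
SWAP    -> 25 -60 60
SWAP    -> 25 60 -60
DUP     -> 25 60 -60 -60
MUL     -> 25 60 3600
POP     -> 25 60
DUP     -> 25 60 60
ROT     -> 60 60 25
DUP     -> 60 60 25 25
DUP     -> 60 60 25 25 25
DUP     -> 60 60 25 25 25 25
ROT     -> 60 60 25 25 25 25
OVER    -> 60 60 25 25 25 25 25
ADD     -> 60 60 25 25 25 50
MUL     -> 60 60 25 25 1250
DUP     -> 60 60 25 25 1250 1250
ADD     -> 60 60 25 25 2500
ROT     -> 60 60 25 2500 25
MOD     -> 60 60 25 0
SWAP    -> 60 60 0 25
MUL     -> 60 60 0
MUL     -> 60 0
OVER    -> 60 0 60
SWAP    -> 60 60 0
SWAP    -> 60 0 60
SWAP    -> 60 60 0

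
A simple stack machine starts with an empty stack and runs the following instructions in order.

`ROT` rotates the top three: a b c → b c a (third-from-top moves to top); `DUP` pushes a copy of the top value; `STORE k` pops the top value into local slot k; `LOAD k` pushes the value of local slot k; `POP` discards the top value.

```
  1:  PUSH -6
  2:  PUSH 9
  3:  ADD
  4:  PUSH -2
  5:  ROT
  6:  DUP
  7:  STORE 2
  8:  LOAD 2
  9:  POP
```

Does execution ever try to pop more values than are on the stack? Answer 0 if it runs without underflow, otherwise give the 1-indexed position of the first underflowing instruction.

PUSH -6 → [-6]
PUSH 9  → [-6, 9]
ADD     → [3]
PUSH -2 → [3, -2]
ROT  — needs 3 operands, stack has 2 → underflow

5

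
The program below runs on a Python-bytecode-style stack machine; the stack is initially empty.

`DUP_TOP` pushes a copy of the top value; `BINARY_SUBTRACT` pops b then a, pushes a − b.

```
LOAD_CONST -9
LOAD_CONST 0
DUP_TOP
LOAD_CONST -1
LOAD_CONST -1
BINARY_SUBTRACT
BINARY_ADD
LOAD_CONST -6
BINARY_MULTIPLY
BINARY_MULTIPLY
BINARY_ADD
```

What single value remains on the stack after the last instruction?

-9

LOAD_CONST -9   -> -9
LOAD_CONST 0    -> -9 0
DUP_TOP         -> -9 0 0
LOAD_CONST -1   -> -9 0 0 -1
LOAD_CONST -1   -> -9 0 0 -1 -1
BINARY_SUBTRACT -> -9 0 0 0
BINARY_ADD      -> -9 0 0
LOAD_CONST -6   -> -9 0 0 -6
BINARY_MULTIPLY -> -9 0 0
BINARY_MULTIPLY -> -9 0
BINARY_ADD      -> -9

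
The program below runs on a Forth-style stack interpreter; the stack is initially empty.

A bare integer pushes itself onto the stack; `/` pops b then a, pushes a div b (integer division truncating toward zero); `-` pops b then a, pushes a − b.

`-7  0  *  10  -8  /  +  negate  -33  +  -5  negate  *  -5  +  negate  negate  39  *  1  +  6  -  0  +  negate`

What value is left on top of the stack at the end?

6440

-7      -7
0       -7 0
*       0
10      0 10
-8      0 10 -8
/       0 -1
+       -1
negate  1
-33     1 -33
+       -32
-5      -32 -5
negate  -32 5
*       -160
-5      -160 -5
+       -165
negate  165
negate  -165
39      -165 39
*       -6435
1       -6435 1
+       -6434
6       -6434 6
-       -6440
0       -6440 0
+       -6440
negate  6440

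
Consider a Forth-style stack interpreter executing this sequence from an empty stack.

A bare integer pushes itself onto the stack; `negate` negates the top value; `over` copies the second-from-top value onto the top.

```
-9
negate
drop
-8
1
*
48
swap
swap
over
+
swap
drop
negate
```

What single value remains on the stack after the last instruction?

-40

-9     : -9
negate : 9
drop   : (empty)
-8     : -8
1      : -8 1
*      : -8
48     : -8 48
swap   : 48 -8
swap   : -8 48
over   : -8 48 -8
+      : -8 40
swap   : 40 -8
drop   : 40
negate : -40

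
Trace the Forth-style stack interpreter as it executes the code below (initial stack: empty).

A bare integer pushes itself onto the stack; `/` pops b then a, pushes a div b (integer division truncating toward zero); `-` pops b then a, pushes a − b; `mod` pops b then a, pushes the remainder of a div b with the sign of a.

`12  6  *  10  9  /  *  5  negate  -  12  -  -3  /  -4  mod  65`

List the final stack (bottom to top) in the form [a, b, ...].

12      12
6       12 6
*       72
10      72 10
9       72 10 9
/       72 1
*       72
5       72 5
negate  72 -5
-       77
12      77 12
-       65
-3      65 -3
/       -21
-4      -21 -4
mod     -1
65      -1 65

[-1, 65]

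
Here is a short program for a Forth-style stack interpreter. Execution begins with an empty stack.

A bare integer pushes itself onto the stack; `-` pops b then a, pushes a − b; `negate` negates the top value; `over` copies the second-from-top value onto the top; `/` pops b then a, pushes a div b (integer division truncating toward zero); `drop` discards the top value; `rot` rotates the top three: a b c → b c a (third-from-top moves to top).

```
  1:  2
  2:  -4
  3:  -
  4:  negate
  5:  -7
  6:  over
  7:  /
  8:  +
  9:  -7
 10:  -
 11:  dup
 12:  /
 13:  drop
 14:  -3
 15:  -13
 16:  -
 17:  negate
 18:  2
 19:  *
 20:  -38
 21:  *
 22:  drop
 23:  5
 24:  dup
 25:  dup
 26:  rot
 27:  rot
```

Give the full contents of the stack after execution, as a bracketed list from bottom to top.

2      -> [2]
-4     -> [2, -4]
-      -> [6]
negate -> [-6]
-7     -> [-6, -7]
over   -> [-6, -7, -6]
/      -> [-6, 1]
+      -> [-5]
-7     -> [-5, -7]
-      -> [2]
dup    -> [2, 2]
/      -> [1]
drop   -> []
-3     -> [-3]
-13    -> [-3, -13]
-      -> [10]
negate -> [-10]
2      -> [-10, 2]
*      -> [-20]
-38    -> [-20, -38]
*      -> [760]
drop   -> []
5      -> [5]
dup    -> [5, 5]
dup    -> [5, 5, 5]
rot    -> [5, 5, 5]
rot    -> [5, 5, 5]

[5, 5, 5]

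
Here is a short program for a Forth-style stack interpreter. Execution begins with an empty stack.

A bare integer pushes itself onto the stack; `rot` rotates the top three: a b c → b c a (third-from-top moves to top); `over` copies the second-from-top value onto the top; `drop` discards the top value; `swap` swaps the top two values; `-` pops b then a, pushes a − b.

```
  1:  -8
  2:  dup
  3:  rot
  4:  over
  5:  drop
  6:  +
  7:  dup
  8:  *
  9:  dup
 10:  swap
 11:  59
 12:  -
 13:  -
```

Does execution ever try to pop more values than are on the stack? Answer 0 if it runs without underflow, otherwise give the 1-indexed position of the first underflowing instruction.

3

-8  → [-8]
dup → [-8, -8]
rot  — needs 3 operands, stack has 2 → underflow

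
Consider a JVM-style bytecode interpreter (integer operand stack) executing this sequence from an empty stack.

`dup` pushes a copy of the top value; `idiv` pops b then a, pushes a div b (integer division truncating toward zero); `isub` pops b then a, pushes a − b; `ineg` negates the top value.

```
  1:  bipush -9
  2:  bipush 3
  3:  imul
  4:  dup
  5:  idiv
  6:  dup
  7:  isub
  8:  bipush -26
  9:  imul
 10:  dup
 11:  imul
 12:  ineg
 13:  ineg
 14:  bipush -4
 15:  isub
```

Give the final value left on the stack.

bipush -9  : [-9]
bipush 3   : [-9, 3]
imul       : [-27]
dup        : [-27, -27]
idiv       : [1]
dup        : [1, 1]
isub       : [0]
bipush -26 : [0, -26]
imul       : [0]
dup        : [0, 0]
imul       : [0]
ineg       : [0]
ineg       : [0]
bipush -4  : [0, -4]
isub       : [4]

4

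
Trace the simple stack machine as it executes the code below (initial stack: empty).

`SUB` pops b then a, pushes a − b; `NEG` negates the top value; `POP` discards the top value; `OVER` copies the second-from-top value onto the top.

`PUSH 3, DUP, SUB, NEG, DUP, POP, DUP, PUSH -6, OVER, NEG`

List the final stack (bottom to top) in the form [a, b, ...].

PUSH 3  → 3
DUP     → 3 3
SUB     → 0
NEG     → 0
DUP     → 0 0
POP     → 0
DUP     → 0 0
PUSH -6 → 0 0 -6
OVER    → 0 0 -6 0
NEG     → 0 0 -6 0

[0, 0, -6, 0]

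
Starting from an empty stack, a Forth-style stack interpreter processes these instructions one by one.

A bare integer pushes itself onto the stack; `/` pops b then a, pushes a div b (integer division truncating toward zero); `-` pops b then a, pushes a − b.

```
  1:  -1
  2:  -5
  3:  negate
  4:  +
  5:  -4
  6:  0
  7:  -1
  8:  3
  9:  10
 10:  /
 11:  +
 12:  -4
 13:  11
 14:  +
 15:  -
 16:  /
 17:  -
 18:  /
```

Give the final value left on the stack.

-1     -> -1
-5     -> -1 -5
negate -> -1 5
+      -> 4
-4     -> 4 -4
0      -> 4 -4 0
-1     -> 4 -4 0 -1
3      -> 4 -4 0 -1 3
10     -> 4 -4 0 -1 3 10
/      -> 4 -4 0 -1 0
+      -> 4 -4 0 -1
-4     -> 4 -4 0 -1 -4
11     -> 4 -4 0 -1 -4 11
+      -> 4 -4 0 -1 7
-      -> 4 -4 0 -8
/      -> 4 -4 0
-      -> 4 -4
/      -> -1

-1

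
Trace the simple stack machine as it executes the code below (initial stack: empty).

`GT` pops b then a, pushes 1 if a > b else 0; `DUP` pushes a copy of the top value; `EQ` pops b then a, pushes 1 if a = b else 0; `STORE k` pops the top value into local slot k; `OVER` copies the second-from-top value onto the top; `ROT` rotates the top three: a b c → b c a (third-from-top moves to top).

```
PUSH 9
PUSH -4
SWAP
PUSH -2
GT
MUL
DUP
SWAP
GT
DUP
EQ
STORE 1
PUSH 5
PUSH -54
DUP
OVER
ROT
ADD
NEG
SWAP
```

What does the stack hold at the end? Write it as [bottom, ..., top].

PUSH 9   : 9
PUSH -4  : 9 -4
SWAP     : -4 9
PUSH -2  : -4 9 -2
GT       : -4 1
MUL      : -4
DUP      : -4 -4
SWAP     : -4 -4
GT       : 0
DUP      : 0 0
EQ       : 1
STORE 1  : (empty)
PUSH 5   : 5
PUSH -54 : 5 -54
DUP      : 5 -54 -54
OVER     : 5 -54 -54 -54
ROT      : 5 -54 -54 -54
ADD      : 5 -54 -108
NEG      : 5 -54 108
SWAP     : 5 108 -54

[5, 108, -54]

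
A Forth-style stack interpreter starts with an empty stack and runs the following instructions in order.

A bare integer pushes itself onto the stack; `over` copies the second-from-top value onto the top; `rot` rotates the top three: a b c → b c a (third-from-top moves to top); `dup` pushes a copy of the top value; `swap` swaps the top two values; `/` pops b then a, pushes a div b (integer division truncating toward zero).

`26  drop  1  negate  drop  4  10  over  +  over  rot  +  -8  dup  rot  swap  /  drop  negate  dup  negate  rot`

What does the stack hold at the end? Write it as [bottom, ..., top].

26     -> 26
drop   -> (empty)
1      -> 1
negate -> -1
drop   -> (empty)
4      -> 4
10     -> 4 10
over   -> 4 10 4
+      -> 4 14
over   -> 4 14 4
rot    -> 14 4 4
+      -> 14 8
-8     -> 14 8 -8
dup    -> 14 8 -8 -8
rot    -> 14 -8 -8 8
swap   -> 14 -8 8 -8
/      -> 14 -8 -1
drop   -> 14 -8
negate -> 14 8
dup    -> 14 8 8
negate -> 14 8 -8
rot    -> 8 -8 14

[8, -8, 14]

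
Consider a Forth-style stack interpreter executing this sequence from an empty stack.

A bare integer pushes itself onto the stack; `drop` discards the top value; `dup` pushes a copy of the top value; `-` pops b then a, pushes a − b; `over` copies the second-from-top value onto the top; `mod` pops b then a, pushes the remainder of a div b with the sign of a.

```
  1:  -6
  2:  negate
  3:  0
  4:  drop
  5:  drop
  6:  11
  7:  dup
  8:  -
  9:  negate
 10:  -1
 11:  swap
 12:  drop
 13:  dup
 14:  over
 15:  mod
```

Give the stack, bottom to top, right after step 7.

[11, 11]

-6      [-6]
negate  [6]
0       [6, 0]
drop    [6]
drop    []
11      [11]
dup     [11, 11]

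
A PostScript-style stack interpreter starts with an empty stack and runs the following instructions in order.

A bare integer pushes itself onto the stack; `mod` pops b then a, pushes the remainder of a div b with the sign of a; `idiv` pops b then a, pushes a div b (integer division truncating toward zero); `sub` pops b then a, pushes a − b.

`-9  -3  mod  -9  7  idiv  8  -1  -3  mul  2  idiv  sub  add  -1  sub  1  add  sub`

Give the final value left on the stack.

-8

-9   : -9
-3   : -9 -3
mod  : 0
-9   : 0 -9
7    : 0 -9 7
idiv : 0 -1
8    : 0 -1 8
-1   : 0 -1 8 -1
-3   : 0 -1 8 -1 -3
mul  : 0 -1 8 3
2    : 0 -1 8 3 2
idiv : 0 -1 8 1
sub  : 0 -1 7
add  : 0 6
-1   : 0 6 -1
sub  : 0 7
1    : 0 7 1
add  : 0 8
sub  : -8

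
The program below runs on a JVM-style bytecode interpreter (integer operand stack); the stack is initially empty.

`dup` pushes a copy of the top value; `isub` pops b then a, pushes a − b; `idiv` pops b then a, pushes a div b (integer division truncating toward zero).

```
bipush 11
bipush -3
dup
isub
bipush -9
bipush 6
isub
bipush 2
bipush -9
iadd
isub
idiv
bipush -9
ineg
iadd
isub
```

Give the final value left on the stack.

2

bipush 11 : 11
bipush -3 : 11 -3
dup       : 11 -3 -3
isub      : 11 0
bipush -9 : 11 0 -9
bipush 6  : 11 0 -9 6
isub      : 11 0 -15
bipush 2  : 11 0 -15 2
bipush -9 : 11 0 -15 2 -9
iadd      : 11 0 -15 -7
isub      : 11 0 -8
idiv      : 11 0
bipush -9 : 11 0 -9
ineg      : 11 0 9
iadd      : 11 9
isub      : 2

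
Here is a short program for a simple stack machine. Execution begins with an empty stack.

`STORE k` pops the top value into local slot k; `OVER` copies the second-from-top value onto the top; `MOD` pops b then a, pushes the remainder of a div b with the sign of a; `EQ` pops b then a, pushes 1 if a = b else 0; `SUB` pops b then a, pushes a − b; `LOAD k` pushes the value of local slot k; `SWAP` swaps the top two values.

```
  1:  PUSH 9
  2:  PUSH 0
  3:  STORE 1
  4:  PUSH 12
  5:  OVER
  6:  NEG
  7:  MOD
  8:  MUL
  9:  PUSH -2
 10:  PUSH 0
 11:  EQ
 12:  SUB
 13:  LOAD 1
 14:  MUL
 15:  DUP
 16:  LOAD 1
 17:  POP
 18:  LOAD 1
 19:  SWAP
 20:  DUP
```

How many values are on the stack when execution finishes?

4

PUSH 9  : 9
PUSH 0  : 9 0
STORE 1 : 9
PUSH 12 : 9 12
OVER    : 9 12 9
NEG     : 9 12 -9
MOD     : 9 3
MUL     : 27
PUSH -2 : 27 -2
PUSH 0  : 27 -2 0
EQ      : 27 0
SUB     : 27
LOAD 1  : 27 0
MUL     : 0
DUP     : 0 0
LOAD 1  : 0 0 0
POP     : 0 0
LOAD 1  : 0 0 0
SWAP    : 0 0 0
DUP     : 0 0 0 0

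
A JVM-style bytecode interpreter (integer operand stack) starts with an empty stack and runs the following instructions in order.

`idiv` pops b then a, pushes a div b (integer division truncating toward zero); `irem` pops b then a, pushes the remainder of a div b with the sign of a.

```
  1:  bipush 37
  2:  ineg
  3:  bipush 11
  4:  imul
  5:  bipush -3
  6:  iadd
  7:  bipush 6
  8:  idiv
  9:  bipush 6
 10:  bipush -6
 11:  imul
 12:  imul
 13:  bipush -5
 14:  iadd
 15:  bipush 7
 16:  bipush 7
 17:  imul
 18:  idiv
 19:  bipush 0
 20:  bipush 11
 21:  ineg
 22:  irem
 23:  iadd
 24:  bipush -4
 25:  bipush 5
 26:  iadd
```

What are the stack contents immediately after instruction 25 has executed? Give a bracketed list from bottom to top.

[49, -4, 5]

bipush 37  [37]
ineg       [-37]
bipush 11  [-37, 11]
imul       [-407]
bipush -3  [-407, -3]
iadd       [-410]
bipush 6   [-410, 6]
idiv       [-68]
bipush 6   [-68, 6]
bipush -6  [-68, 6, -6]
imul       [-68, -36]
imul       [2448]
bipush -5  [2448, -5]
iadd       [2443]
bipush 7   [2443, 7]
bipush 7   [2443, 7, 7]
imul       [2443, 49]
idiv       [49]
bipush 0   [49, 0]
bipush 11  [49, 0, 11]
ineg       [49, 0, -11]
irem       [49, 0]
iadd       [49]
bipush -4  [49, -4]
bipush 5   [49, -4, 5]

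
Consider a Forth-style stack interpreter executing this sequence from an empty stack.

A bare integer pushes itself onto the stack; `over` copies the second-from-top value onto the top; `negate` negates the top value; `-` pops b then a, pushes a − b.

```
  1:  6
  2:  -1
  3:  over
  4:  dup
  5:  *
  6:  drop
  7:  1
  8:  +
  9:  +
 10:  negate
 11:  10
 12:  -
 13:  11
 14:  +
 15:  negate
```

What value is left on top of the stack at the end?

6      → [6]
-1     → [6, -1]
over   → [6, -1, 6]
dup    → [6, -1, 6, 6]
*      → [6, -1, 36]
drop   → [6, -1]
1      → [6, -1, 1]
+      → [6, 0]
+      → [6]
negate → [-6]
10     → [-6, 10]
-      → [-16]
11     → [-16, 11]
+      → [-5]
negate → [5]

5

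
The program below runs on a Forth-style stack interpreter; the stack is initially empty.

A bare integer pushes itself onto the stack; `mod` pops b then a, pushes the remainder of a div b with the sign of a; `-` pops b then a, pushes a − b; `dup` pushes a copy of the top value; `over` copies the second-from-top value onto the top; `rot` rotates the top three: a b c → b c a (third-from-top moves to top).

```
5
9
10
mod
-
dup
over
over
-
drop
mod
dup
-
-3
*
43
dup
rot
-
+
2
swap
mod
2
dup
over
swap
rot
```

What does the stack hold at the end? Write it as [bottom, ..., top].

[2, 2, 2, 2]

5     5
9     5 9
10    5 9 10
mod   5 9
-     -4
dup   -4 -4
over  -4 -4 -4
over  -4 -4 -4 -4
-     -4 -4 0
drop  -4 -4
mod   0
dup   0 0
-     0
-3    0 -3
*     0
43    0 43
dup   0 43 43
rot   43 43 0
-     43 43
+     86
2     86 2
swap  2 86
mod   2
2     2 2
dup   2 2 2
over  2 2 2 2
swap  2 2 2 2
rot   2 2 2 2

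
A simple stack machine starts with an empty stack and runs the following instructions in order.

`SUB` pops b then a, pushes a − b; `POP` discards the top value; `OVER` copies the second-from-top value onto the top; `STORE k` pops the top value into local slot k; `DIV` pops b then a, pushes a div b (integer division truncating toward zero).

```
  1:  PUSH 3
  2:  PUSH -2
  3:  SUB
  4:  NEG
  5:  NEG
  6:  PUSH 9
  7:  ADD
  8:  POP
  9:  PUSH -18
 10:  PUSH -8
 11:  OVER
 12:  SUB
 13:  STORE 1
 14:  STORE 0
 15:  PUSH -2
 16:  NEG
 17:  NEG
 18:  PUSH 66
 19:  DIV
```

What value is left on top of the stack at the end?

PUSH 3   → [3]
PUSH -2  → [3, -2]
SUB      → [5]
NEG      → [-5]
NEG      → [5]
PUSH 9   → [5, 9]
ADD      → [14]
POP      → []
PUSH -18 → [-18]
PUSH -8  → [-18, -8]
OVER     → [-18, -8, -18]
SUB      → [-18, 10]
STORE 1  → [-18]
STORE 0  → []
PUSH -2  → [-2]
NEG      → [2]
NEG      → [-2]
PUSH 66  → [-2, 66]
DIV      → [0]

0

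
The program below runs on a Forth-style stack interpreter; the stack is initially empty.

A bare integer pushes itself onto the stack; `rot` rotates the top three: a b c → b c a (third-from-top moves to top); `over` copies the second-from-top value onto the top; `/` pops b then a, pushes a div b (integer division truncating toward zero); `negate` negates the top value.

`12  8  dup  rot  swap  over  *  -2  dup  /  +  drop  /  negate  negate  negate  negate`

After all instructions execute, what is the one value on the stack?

0

12     : 12
8      : 12 8
dup    : 12 8 8
rot    : 8 8 12
swap   : 8 12 8
over   : 8 12 8 12
*      : 8 12 96
-2     : 8 12 96 -2
dup    : 8 12 96 -2 -2
/      : 8 12 96 1
+      : 8 12 97
drop   : 8 12
/      : 0
negate : 0
negate : 0
negate : 0
negate : 0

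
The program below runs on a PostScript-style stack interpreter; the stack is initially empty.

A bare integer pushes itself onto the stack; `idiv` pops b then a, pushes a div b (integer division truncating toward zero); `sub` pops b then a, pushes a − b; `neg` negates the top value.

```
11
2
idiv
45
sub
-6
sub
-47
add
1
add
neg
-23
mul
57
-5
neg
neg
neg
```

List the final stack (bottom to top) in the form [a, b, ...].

[-1840, 57, 5]

11   → [11]
2    → [11, 2]
idiv → [5]
45   → [5, 45]
sub  → [-40]
-6   → [-40, -6]
sub  → [-34]
-47  → [-34, -47]
add  → [-81]
1    → [-81, 1]
add  → [-80]
neg  → [80]
-23  → [80, -23]
mul  → [-1840]
57   → [-1840, 57]
-5   → [-1840, 57, -5]
neg  → [-1840, 57, 5]
neg  → [-1840, 57, -5]
neg  → [-1840, 57, 5]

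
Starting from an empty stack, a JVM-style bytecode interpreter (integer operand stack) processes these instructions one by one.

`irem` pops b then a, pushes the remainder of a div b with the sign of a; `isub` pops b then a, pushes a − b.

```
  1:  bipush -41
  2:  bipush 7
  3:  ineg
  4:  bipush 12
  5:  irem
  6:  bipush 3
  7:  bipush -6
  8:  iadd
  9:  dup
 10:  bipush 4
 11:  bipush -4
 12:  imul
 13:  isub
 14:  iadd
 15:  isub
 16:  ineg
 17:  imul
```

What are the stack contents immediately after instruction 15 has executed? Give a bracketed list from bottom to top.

bipush -41 -> [-41]
bipush 7   -> [-41, 7]
ineg       -> [-41, -7]
bipush 12  -> [-41, -7, 12]
irem       -> [-41, -7]
bipush 3   -> [-41, -7, 3]
bipush -6  -> [-41, -7, 3, -6]
iadd       -> [-41, -7, -3]
dup        -> [-41, -7, -3, -3]
bipush 4   -> [-41, -7, -3, -3, 4]
bipush -4  -> [-41, -7, -3, -3, 4, -4]
imul       -> [-41, -7, -3, -3, -16]
isub       -> [-41, -7, -3, 13]
iadd       -> [-41, -7, 10]
isub       -> [-41, -17]

[-41, -17]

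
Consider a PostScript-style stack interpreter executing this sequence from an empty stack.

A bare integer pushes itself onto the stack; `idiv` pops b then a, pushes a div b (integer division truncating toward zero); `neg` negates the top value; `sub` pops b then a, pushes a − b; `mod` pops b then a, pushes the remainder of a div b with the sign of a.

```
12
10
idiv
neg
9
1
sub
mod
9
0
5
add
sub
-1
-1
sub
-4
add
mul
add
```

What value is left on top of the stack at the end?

-17

12   : 12
10   : 12 10
idiv : 1
neg  : -1
9    : -1 9
1    : -1 9 1
sub  : -1 8
mod  : -1
9    : -1 9
0    : -1 9 0
5    : -1 9 0 5
add  : -1 9 5
sub  : -1 4
-1   : -1 4 -1
-1   : -1 4 -1 -1
sub  : -1 4 0
-4   : -1 4 0 -4
add  : -1 4 -4
mul  : -1 -16
add  : -17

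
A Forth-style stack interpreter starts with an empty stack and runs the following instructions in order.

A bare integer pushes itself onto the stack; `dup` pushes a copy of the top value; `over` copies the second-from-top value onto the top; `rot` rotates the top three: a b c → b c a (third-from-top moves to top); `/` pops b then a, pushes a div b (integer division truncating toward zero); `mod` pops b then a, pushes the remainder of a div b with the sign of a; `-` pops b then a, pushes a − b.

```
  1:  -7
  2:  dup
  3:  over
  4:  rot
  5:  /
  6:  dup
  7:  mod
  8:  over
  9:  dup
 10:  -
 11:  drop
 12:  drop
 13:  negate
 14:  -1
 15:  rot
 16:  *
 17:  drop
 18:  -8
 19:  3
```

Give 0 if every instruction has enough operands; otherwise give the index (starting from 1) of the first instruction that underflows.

-7     : -7
dup    : -7 -7
over   : -7 -7 -7
rot    : -7 -7 -7
/      : -7 1
dup    : -7 1 1
mod    : -7 0
over   : -7 0 -7
dup    : -7 0 -7 -7
-      : -7 0 0
drop   : -7 0
drop   : -7
negate : 7
-1     : 7 -1
rot  — needs 3 operands, stack has 2 → underflow

15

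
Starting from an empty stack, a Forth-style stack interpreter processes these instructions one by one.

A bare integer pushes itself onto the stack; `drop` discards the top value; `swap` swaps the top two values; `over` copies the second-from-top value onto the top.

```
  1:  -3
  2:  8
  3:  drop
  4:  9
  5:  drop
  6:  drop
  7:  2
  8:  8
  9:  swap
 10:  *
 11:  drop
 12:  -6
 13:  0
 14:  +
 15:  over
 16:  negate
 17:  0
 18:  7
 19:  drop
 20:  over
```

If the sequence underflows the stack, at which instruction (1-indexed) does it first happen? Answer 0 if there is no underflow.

15

-3   : [-3]
8    : [-3, 8]
drop : [-3]
9    : [-3, 9]
drop : [-3]
drop : []
2    : [2]
8    : [2, 8]
swap : [8, 2]
*    : [16]
drop : []
-6   : [-6]
0    : [-6, 0]
+    : [-6]
over  — needs 2 operands, stack has 1 → underflow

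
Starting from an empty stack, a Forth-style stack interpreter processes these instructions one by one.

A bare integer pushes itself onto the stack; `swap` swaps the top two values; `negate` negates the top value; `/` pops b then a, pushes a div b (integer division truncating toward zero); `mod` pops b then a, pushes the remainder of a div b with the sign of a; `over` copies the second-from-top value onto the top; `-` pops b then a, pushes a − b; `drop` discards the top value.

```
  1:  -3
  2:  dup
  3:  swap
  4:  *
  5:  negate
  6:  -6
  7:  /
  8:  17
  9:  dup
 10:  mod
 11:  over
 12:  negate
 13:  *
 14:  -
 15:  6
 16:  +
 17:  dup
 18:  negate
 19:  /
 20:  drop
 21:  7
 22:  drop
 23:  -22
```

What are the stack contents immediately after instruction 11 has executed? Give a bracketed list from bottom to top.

[1, 0, 1]

-3     → -3
dup    → -3 -3
swap   → -3 -3
*      → 9
negate → -9
-6     → -9 -6
/      → 1
17     → 1 17
dup    → 1 17 17
mod    → 1 0
over   → 1 0 1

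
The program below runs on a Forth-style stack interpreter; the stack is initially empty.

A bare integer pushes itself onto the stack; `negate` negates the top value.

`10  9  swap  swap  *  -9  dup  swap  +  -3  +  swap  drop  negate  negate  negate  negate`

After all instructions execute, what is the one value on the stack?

-21

10      10
9       10 9
swap    9 10
swap    10 9
*       90
-9      90 -9
dup     90 -9 -9
swap    90 -9 -9
+       90 -18
-3      90 -18 -3
+       90 -21
swap    -21 90
drop    -21
negate  21
negate  -21
negate  21
negate  -21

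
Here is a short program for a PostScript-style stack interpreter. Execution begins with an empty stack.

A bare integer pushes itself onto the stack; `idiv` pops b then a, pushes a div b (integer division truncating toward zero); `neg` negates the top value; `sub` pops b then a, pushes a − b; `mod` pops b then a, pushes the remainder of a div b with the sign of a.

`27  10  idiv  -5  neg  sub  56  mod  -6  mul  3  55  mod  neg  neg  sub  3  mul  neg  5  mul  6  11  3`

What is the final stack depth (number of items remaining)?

27   → [27]
10   → [27, 10]
idiv → [2]
-5   → [2, -5]
neg  → [2, 5]
sub  → [-3]
56   → [-3, 56]
mod  → [-3]
-6   → [-3, -6]
mul  → [18]
3    → [18, 3]
55   → [18, 3, 55]
mod  → [18, 3]
neg  → [18, -3]
neg  → [18, 3]
sub  → [15]
3    → [15, 3]
mul  → [45]
neg  → [-45]
5    → [-45, 5]
mul  → [-225]
6    → [-225, 6]
11   → [-225, 6, 11]
3    → [-225, 6, 11, 3]

4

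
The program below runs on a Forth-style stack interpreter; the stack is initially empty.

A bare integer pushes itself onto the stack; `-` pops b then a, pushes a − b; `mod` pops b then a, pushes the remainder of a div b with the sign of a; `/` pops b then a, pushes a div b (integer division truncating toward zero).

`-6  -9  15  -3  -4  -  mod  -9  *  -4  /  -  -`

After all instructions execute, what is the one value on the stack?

-6  -> -6
-9  -> -6 -9
15  -> -6 -9 15
-3  -> -6 -9 15 -3
-4  -> -6 -9 15 -3 -4
-   -> -6 -9 15 1
mod -> -6 -9 0
-9  -> -6 -9 0 -9
*   -> -6 -9 0
-4  -> -6 -9 0 -4
/   -> -6 -9 0
-   -> -6 -9
-   -> 3

3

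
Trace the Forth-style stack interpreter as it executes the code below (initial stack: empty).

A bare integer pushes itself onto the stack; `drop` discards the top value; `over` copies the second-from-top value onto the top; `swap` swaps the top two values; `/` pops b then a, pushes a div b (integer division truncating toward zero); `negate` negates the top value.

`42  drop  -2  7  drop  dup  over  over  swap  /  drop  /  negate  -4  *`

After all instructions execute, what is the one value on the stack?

4

42     → 42
drop   → (empty)
-2     → -2
7      → -2 7
drop   → -2
dup    → -2 -2
over   → -2 -2 -2
over   → -2 -2 -2 -2
swap   → -2 -2 -2 -2
/      → -2 -2 1
drop   → -2 -2
/      → 1
negate → -1
-4     → -1 -4
*      → 4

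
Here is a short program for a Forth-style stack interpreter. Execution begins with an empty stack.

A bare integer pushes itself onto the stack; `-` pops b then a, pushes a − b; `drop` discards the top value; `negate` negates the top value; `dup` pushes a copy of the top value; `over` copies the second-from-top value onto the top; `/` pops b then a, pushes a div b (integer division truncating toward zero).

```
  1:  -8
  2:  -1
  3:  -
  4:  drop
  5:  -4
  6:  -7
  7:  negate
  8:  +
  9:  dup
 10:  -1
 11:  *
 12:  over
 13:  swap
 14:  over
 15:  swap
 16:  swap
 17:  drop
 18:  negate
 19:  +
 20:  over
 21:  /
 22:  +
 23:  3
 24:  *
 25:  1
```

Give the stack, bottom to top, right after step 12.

-8      -8
-1      -8 -1
-       -7
drop    (empty)
-4      -4
-7      -4 -7
negate  -4 7
+       3
dup     3 3
-1      3 3 -1
*       3 -3
over    3 -3 3

[3, -3, 3]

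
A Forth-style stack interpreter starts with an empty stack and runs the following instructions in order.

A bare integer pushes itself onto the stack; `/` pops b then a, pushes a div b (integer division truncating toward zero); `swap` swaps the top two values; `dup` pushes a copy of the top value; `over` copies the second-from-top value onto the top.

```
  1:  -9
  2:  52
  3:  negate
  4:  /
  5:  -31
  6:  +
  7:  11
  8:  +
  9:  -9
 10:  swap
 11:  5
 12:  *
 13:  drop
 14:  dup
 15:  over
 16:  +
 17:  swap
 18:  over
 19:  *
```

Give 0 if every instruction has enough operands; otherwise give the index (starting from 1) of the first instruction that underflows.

-9      [-9]
52      [-9, 52]
negate  [-9, -52]
/       [0]
-31     [0, -31]
+       [-31]
11      [-31, 11]
+       [-20]
-9      [-20, -9]
swap    [-9, -20]
5       [-9, -20, 5]
*       [-9, -100]
drop    [-9]
dup     [-9, -9]
over    [-9, -9, -9]
+       [-9, -18]
swap    [-18, -9]
over    [-18, -9, -18]
*       [-18, 162]

0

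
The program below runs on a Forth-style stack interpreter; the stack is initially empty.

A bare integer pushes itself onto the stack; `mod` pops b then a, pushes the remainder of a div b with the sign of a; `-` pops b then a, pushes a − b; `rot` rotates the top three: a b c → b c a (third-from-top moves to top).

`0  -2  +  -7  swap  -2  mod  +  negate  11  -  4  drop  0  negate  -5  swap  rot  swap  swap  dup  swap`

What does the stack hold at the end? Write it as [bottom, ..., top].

[-5, 0, -4, -4]

0      → 0
-2     → 0 -2
+      → -2
-7     → -2 -7
swap   → -7 -2
-2     → -7 -2 -2
mod    → -7 0
+      → -7
negate → 7
11     → 7 11
-      → -4
4      → -4 4
drop   → -4
0      → -4 0
negate → -4 0
-5     → -4 0 -5
swap   → -4 -5 0
rot    → -5 0 -4
swap   → -5 -4 0
swap   → -5 0 -4
dup    → -5 0 -4 -4
swap   → -5 0 -4 -4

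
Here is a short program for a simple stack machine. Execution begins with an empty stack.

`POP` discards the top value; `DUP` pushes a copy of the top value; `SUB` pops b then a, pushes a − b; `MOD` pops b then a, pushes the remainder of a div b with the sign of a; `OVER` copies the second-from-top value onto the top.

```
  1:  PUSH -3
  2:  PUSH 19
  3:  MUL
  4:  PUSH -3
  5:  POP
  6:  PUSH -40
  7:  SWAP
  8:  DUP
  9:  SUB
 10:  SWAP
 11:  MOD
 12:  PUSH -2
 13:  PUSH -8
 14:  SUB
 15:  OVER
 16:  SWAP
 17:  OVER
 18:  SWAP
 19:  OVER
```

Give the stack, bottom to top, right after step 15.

[0, 6, 0]

PUSH -3  -> [-3]
PUSH 19  -> [-3, 19]
MUL      -> [-57]
PUSH -3  -> [-57, -3]
POP      -> [-57]
PUSH -40 -> [-57, -40]
SWAP     -> [-40, -57]
DUP      -> [-40, -57, -57]
SUB      -> [-40, 0]
SWAP     -> [0, -40]
MOD      -> [0]
PUSH -2  -> [0, -2]
PUSH -8  -> [0, -2, -8]
SUB      -> [0, 6]
OVER     -> [0, 6, 0]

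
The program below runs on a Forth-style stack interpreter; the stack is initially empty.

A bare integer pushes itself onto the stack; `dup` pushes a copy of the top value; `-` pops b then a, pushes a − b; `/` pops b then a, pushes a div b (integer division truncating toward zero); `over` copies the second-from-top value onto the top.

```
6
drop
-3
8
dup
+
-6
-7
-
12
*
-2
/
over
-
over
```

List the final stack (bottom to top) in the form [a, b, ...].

[-3, 16, -22, 16]

6    : [6]
drop : []
-3   : [-3]
8    : [-3, 8]
dup  : [-3, 8, 8]
+    : [-3, 16]
-6   : [-3, 16, -6]
-7   : [-3, 16, -6, -7]
-    : [-3, 16, 1]
12   : [-3, 16, 1, 12]
*    : [-3, 16, 12]
-2   : [-3, 16, 12, -2]
/    : [-3, 16, -6]
over : [-3, 16, -6, 16]
-    : [-3, 16, -22]
over : [-3, 16, -22, 16]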